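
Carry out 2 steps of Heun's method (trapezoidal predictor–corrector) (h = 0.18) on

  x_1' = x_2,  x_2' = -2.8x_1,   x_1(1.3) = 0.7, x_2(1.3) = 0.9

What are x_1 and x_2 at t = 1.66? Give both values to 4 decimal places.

Heun on (x_1,x_2): k1 = f(t_n, state_n); k2 = f(t_n + h, state_n + h·k1); state_{n+1} = state_n + (h/2)·(k1 + k2).
1.300000: (0.700000, 0.900000)
  k1 = (0.900000, -1.960000)
  predictor → (0.862000, 0.547200)
  k2 = (0.547200, -2.413600)
  → (0.830248, 0.506376)
1.480000: (0.830248, 0.506376)
  k1 = (0.506376, -2.324694)
  predictor → (0.921396, 0.087931)
  k2 = (0.087931, -2.579908)
  → (0.883736, 0.064962)
(x_1(1.66), x_2(1.66)) ≈ (0.8837, 0.0650)

0.8837, 0.0650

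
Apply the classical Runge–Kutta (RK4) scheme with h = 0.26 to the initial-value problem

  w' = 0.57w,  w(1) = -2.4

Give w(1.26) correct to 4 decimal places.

RK4: k1 = f(t_n, w_n); k2 = f(t_n + h/2, w_n + (h/2)·k1); k3 = f(t_n + h/2, w_n + (h/2)·k2); k4 = f(t_n + h, w_n + h·k3); w_{n+1} = w_n + (h/6)·(k1 + 2k2 + 2k3 + k4).
t=1.000000, w=-2.400000:
  k1 = f(1.000000, -2.400000) = -1.368000
  k2 = f(1.130000, -2.577840) = -1.469369
  k3 = f(1.130000, -2.591018) = -1.476880
  k4 = f(1.260000, -2.783989) = -1.586874
  w ← -2.400000 + (0.26/6)·(k1 + 2k2 + 2k3 + k4) = -2.783386
w(1.26) ≈ -2.7834

-2.7834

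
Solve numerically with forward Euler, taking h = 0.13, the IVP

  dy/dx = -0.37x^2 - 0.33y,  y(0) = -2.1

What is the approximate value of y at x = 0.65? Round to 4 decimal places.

Euler: y_{n+1} = y_n + h·f(x_n, y_n).
x=0.000000, y=-2.100000: f=0.693000 → y ← -2.100000 + 0.13·0.693000 = -2.009910
x=0.130000, y=-2.009910: f=0.657017 → y ← -2.009910 + 0.13·0.657017 = -1.924498
x=0.260000, y=-1.924498: f=0.610072 → y ← -1.924498 + 0.13·0.610072 = -1.845188
x=0.390000, y=-1.845188: f=0.552635 → y ← -1.845188 + 0.13·0.552635 = -1.773346
x=0.520000, y=-1.773346: f=0.485156 → y ← -1.773346 + 0.13·0.485156 = -1.710275
y(0.65) ≈ -1.7103

-1.7103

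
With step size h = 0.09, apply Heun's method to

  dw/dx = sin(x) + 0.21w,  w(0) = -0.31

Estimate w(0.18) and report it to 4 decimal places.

-0.3056

Heun: k1 = f(x_n, w_n); k2 = f(x_n + h, w_n + h·k1); w_{n+1} = w_n + (h/2)·(k1 + k2).
x=0.000000, w=-0.310000:
  k1 = f(0.000000, -0.310000) = -0.065100
  k2 = f(0.090000, -0.315859) = 0.023548
  w ← -0.310000 + (0.09/2)·(-0.065100 + 0.023548) = -0.311870
x=0.090000, w=-0.311870:
  k1 = f(0.090000, -0.311870) = 0.024386
  k2 = f(0.180000, -0.309675) = 0.113998
  w ← -0.311870 + (0.09/2)·(0.024386 + 0.113998) = -0.305643
w(0.18) ≈ -0.3056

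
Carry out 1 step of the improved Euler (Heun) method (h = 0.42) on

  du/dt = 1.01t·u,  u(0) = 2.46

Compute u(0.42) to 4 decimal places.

Heun: k1 = f(t_n, u_n); k2 = f(t_n + h, u_n + h·k1); u_{n+1} = u_n + (h/2)·(k1 + k2).
t=0.000000, u=2.460000:
  k1 = f(0.000000, 2.460000) = 0.000000
  k2 = f(0.420000, 2.460000) = 1.043532
  u ← 2.460000 + (0.42/2)·(0.000000 + 1.043532) = 2.679142
u(0.42) ≈ 2.6791

2.6791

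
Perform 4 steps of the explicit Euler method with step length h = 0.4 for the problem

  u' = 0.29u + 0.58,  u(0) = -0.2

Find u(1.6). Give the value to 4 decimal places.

Euler: u_{n+1} = u_n + h·f(x_n, u_n).
x=0.000000, u=-0.200000: f=0.522000 → u ← -0.200000 + 0.4·0.522000 = 0.008800
x=0.400000, u=0.008800: f=0.582552 → u ← 0.008800 + 0.4·0.582552 = 0.241821
x=0.800000, u=0.241821: f=0.650128 → u ← 0.241821 + 0.4·0.650128 = 0.501872
x=1.200000, u=0.501872: f=0.725543 → u ← 0.501872 + 0.4·0.725543 = 0.792089
u(1.6) ≈ 0.7921

0.7921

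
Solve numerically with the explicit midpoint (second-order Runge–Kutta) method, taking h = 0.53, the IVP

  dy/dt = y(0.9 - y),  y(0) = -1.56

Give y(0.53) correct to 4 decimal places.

Midpoint: k1 = f(t_n, y_n); k2 = f(t_n + h/2, y_n + (h/2)·k1); y_{n+1} = y_n + h·k2.
t=0.000000, y=-1.560000:
  k1 = f(0.000000, -1.560000) = -3.837600
  k2 = f(0.265000, -2.576964) = -8.960011
  y ← -1.560000 + 0.53·(-8.960011) = -6.308806
y(0.53) ≈ -6.3088

-6.3088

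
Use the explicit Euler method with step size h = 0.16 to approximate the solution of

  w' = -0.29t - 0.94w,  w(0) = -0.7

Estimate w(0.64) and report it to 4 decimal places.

-0.4050

Euler: w_{n+1} = w_n + h·f(t_n, w_n).
t=0.000000, w=-0.700000: f=0.658000 → w ← -0.700000 + 0.16·0.658000 = -0.594720
t=0.160000, w=-0.594720: f=0.512637 → w ← -0.594720 + 0.16·0.512637 = -0.512698
t=0.320000, w=-0.512698: f=0.389136 → w ← -0.512698 + 0.16·0.389136 = -0.450436
t=0.480000, w=-0.450436: f=0.284210 → w ← -0.450436 + 0.16·0.284210 = -0.404963
w(0.64) ≈ -0.4050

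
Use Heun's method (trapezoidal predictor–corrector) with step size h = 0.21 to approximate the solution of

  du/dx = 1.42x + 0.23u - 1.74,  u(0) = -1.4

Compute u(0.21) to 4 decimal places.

Heun: k1 = f(x_n, u_n); k2 = f(x_n + h, u_n + h·k1); u_{n+1} = u_n + (h/2)·(k1 + k2).
x=0.000000, u=-1.400000:
  k1 = f(0.000000, -1.400000) = -2.062000
  k2 = f(0.210000, -1.833020) = -1.863395
  u ← -1.400000 + (0.21/2)·(-2.062000 + (-1.863395)) = -1.812166
u(0.21) ≈ -1.8122

-1.8122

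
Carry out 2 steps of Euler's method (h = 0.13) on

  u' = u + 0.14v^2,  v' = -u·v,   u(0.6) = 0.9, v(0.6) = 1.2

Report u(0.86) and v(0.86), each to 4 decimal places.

Euler on (u,v): u_{n+1} = u_n + h·u', v_{n+1} = v_n + h·v'.
0.600000: (0.900000, 1.200000); f=(1.101600, -1.080000) → (1.043208, 1.059600)
0.730000: (1.043208, 1.059600); f=(1.200393, -1.105383) → (1.199259, 0.915900)
(u(0.86), v(0.86)) ≈ (1.1993, 0.9159)

1.1993, 0.9159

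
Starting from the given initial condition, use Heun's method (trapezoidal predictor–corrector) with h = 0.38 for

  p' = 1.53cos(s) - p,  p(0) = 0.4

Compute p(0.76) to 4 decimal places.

Heun: k1 = f(s_n, p_n); k2 = f(s_n + h, p_n + h·k1); p_{n+1} = p_n + (h/2)·(k1 + k2).
s=0.000000, p=0.400000:
  k1 = f(0.000000, 0.400000) = 1.130000
  k2 = f(0.380000, 0.829400) = 0.591457
  p ← 0.400000 + (0.38/2)·(1.130000 + 0.591457) = 0.727077
s=0.380000, p=0.727077:
  k1 = f(0.380000, 0.727077) = 0.693780
  k2 = f(0.760000, 0.990713) = 0.118286
  p ← 0.727077 + (0.38/2)·(0.693780 + 0.118286) = 0.881369
p(0.76) ≈ 0.8814

0.8814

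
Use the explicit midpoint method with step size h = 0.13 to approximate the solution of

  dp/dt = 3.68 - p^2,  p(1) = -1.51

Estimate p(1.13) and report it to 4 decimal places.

Midpoint: k1 = f(t_n, p_n); k2 = f(t_n + h/2, p_n + (h/2)·k1); p_{n+1} = p_n + h·k2.
t=1.000000, p=-1.510000:
  k1 = f(1.000000, -1.510000) = 1.399900
  k2 = f(1.065000, -1.419007) = 1.666421
  p ← -1.510000 + 0.13·1.666421 = -1.293365
p(1.13) ≈ -1.2934

-1.2934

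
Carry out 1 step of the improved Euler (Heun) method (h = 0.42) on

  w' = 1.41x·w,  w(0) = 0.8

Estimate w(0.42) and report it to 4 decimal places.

Heun: k1 = f(x_n, w_n); k2 = f(x_n + h, w_n + h·k1); w_{n+1} = w_n + (h/2)·(k1 + k2).
x=0.000000, w=0.800000:
  k1 = f(0.000000, 0.800000) = 0.000000
  k2 = f(0.420000, 0.800000) = 0.473760
  w ← 0.800000 + (0.42/2)·(0.000000 + 0.473760) = 0.899490
w(0.42) ≈ 0.8995

0.8995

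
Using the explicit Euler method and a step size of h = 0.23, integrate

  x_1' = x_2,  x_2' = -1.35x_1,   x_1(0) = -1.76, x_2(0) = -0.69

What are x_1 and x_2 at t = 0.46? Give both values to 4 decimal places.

Euler on (x_1,x_2): x_1_{n+1} = x_1_n + h·x_1', x_2_{n+1} = x_2_n + h·x_2'.
0.000000: (-1.760000, -0.690000); f=(-0.690000, 2.376000) → (-1.918700, -0.143520)
0.230000: (-1.918700, -0.143520); f=(-0.143520, 2.590245) → (-1.951710, 0.452236)
(x_1(0.46), x_2(0.46)) ≈ (-1.9517, 0.4522)

-1.9517, 0.4522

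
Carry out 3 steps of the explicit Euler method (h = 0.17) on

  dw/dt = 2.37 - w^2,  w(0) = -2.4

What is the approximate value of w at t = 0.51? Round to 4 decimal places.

-6.5054

Euler: w_{n+1} = w_n + h·f(t_n, w_n).
t=0.000000, w=-2.400000: f=-3.390000 → w ← -2.400000 + 0.17·(-3.390000) = -2.976300
t=0.170000, w=-2.976300: f=-6.488362 → w ← -2.976300 + 0.17·(-6.488362) = -4.079321
t=0.340000, w=-4.079321: f=-14.270864 → w ← -4.079321 + 0.17·(-14.270864) = -6.505368
w(0.51) ≈ -6.5054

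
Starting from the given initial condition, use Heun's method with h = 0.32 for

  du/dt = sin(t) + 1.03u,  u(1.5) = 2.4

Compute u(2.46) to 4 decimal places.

Heun: k1 = f(t_n, u_n); k2 = f(t_n + h, u_n + h·k1); u_{n+1} = u_n + (h/2)·(k1 + k2).
t=1.500000, u=2.400000:
  k1 = f(1.500000, 2.400000) = 3.469495
  k2 = f(1.820000, 3.510238) = 4.584655
  u ← 2.400000 + (0.32/2)·(3.469495 + 4.584655) = 3.688664
t=1.820000, u=3.688664:
  k1 = f(1.820000, 3.688664) = 4.768433
  k2 = f(2.140000, 5.214563) = 6.213330
  u ← 3.688664 + (0.32/2)·(4.768433 + 6.213330) = 5.445746
t=2.140000, u=5.445746:
  k1 = f(2.140000, 5.445746) = 6.451449
  k2 = f(2.460000, 7.510210) = 8.365547
  u ← 5.445746 + (0.32/2)·(6.451449 + 8.365547) = 7.816465
u(2.46) ≈ 7.8165

7.8165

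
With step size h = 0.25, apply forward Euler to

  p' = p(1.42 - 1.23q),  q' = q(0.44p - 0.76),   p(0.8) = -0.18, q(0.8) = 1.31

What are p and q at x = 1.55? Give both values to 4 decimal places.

-0.1960, 0.6474

Euler on (p,q): p_{n+1} = p_n + h·p', q_{n+1} = q_n + h·q'.
0.800000: (-0.180000, 1.310000); f=(0.034434, -1.099352) → (-0.171392, 1.035162)
1.050000: (-0.171392, 1.035162); f=(-0.025152, -0.864787) → (-0.177679, 0.818965)
1.300000: (-0.177679, 0.818965); f=(-0.073323, -0.686439) → (-0.196010, 0.647355)
(p(1.55), q(1.55)) ≈ (-0.1960, 0.6474)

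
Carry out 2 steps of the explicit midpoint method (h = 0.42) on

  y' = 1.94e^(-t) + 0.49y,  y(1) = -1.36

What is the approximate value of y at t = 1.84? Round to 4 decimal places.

-1.5316

Midpoint: k1 = f(t_n, y_n); k2 = f(t_n + h/2, y_n + (h/2)·k1); y_{n+1} = y_n + h·k2.
t=1.000000, y=-1.360000:
  k1 = f(1.000000, -1.360000) = 0.047286
  k2 = f(1.210000, -1.350070) = -0.083032
  y ← -1.360000 + 0.42·(-0.083032) = -1.394873
t=1.420000, y=-1.394873:
  k1 = f(1.420000, -1.394873) = -0.214563
  k2 = f(1.630000, -1.439931) = -0.325463
  y ← -1.394873 + 0.42·(-0.325463) = -1.531568
y(1.84) ≈ -1.5316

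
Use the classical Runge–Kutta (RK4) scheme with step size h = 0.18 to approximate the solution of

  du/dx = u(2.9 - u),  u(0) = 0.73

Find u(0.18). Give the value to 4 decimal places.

1.0493

RK4: k1 = f(x_n, u_n); k2 = f(x_n + h/2, u_n + (h/2)·k1); k3 = f(x_n + h/2, u_n + (h/2)·k2); k4 = f(x_n + h, u_n + h·k3); u_{n+1} = u_n + (h/6)·(k1 + 2k2 + 2k3 + k4).
x=0.000000, u=0.730000:
  k1 = f(0.000000, 0.730000) = 1.584100
  k2 = f(0.090000, 0.872569) = 1.769073
  k3 = f(0.090000, 0.889217) = 1.788022
  k4 = f(0.180000, 1.051844) = 1.943972
  u ← 0.730000 + (0.18/6)·(k1 + 2k2 + 2k3 + k4) = 1.049268
u(0.18) ≈ 1.0493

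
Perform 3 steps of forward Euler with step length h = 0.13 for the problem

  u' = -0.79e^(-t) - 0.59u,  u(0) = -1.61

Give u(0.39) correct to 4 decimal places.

-1.5172

Euler: u_{n+1} = u_n + h·f(t_n, u_n).
t=0.000000, u=-1.610000: f=0.159900 → u ← -1.610000 + 0.13·0.159900 = -1.589213
t=0.130000, u=-1.589213: f=0.243940 → u ← -1.589213 + 0.13·0.243940 = -1.557501
t=0.260000, u=-1.557501: f=0.309795 → u ← -1.557501 + 0.13·0.309795 = -1.517227
u(0.39) ≈ -1.5172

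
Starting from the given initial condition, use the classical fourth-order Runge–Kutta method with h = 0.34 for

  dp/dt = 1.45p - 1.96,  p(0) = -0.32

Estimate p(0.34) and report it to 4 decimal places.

RK4: k1 = f(t_n, p_n); k2 = f(t_n + h/2, p_n + (h/2)·k1); k3 = f(t_n + h/2, p_n + (h/2)·k2); k4 = f(t_n + h, p_n + h·k3); p_{n+1} = p_n + (h/6)·(k1 + 2k2 + 2k3 + k4).
t=0.000000, p=-0.320000:
  k1 = f(0.000000, -0.320000) = -2.424000
  k2 = f(0.170000, -0.732080) = -3.021516
  k3 = f(0.170000, -0.833658) = -3.168804
  k4 = f(0.340000, -1.397393) = -3.986220
  p ← -0.320000 + (0.34/6)·(k1 + 2k2 + 2k3 + k4) = -1.384815
p(0.34) ≈ -1.3848

-1.3848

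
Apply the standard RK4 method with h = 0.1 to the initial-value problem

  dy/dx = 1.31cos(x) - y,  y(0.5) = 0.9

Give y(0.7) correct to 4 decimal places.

RK4: k1 = f(x_n, y_n); k2 = f(x_n + h/2, y_n + (h/2)·k1); k3 = f(x_n + h/2, y_n + (h/2)·k2); k4 = f(x_n + h, y_n + h·k3); y_{n+1} = y_n + (h/6)·(k1 + 2k2 + 2k3 + k4).
x=0.500000, y=0.900000:
  k1 = f(0.500000, 0.900000) = 0.249633
  k2 = f(0.550000, 0.912482) = 0.204325
  k3 = f(0.550000, 0.910216) = 0.206591
  k4 = f(0.600000, 0.920659) = 0.160531
  y ← 0.900000 + (0.1/6)·(k1 + 2k2 + 2k3 + k4) = 0.920533
x=0.600000, y=0.920533:
  k1 = f(0.600000, 0.920533) = 0.160656
  k2 = f(0.650000, 0.928566) = 0.114304
  k3 = f(0.650000, 0.926248) = 0.116621
  k4 = f(0.700000, 0.932195) = 0.069748
  y ← 0.920533 + (0.1/6)·(k1 + 2k2 + 2k3 + k4) = 0.932071
y(0.7) ≈ 0.9321

0.9321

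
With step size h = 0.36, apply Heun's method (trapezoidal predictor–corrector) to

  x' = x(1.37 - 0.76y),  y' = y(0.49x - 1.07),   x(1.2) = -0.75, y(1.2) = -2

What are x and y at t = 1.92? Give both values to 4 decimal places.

-3.3413, -0.5950

Heun on (x,y): k1 = f(t_n, state_n); k2 = f(t_n + h, state_n + h·k1); state_{n+1} = state_n + (h/2)·(k1 + k2).
1.200000: (-0.750000, -2.000000)
  k1 = (-2.167500, 2.875000)
  predictor → (-1.530300, -0.965000)
  k2 = (-3.218833, 1.756152)
  → (-1.719540, -1.166393)
1.560000: (-1.719540, -1.166393)
  k1 = (-3.880070, 2.230813)
  predictor → (-3.116365, -0.363300)
  k2 = (-5.129874, 0.943497)
  → (-3.341330, -0.595017)
(x(1.92), y(1.92)) ≈ (-3.3413, -0.5950)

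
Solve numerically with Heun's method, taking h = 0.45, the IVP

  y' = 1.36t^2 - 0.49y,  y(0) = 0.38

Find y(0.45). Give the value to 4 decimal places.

0.3674

Heun: k1 = f(t_n, y_n); k2 = f(t_n + h, y_n + h·k1); y_{n+1} = y_n + (h/2)·(k1 + k2).
t=0.000000, y=0.380000:
  k1 = f(0.000000, 0.380000) = -0.186200
  k2 = f(0.450000, 0.296210) = 0.130257
  y ← 0.380000 + (0.45/2)·(-0.186200 + 0.130257) = 0.367413
y(0.45) ≈ 0.3674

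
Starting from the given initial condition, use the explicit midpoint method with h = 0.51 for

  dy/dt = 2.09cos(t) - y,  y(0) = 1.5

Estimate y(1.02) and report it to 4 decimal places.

1.5794

Midpoint: k1 = f(t_n, y_n); k2 = f(t_n + h/2, y_n + (h/2)·k1); y_{n+1} = y_n + h·k2.
t=0.000000, y=1.500000:
  k1 = f(0.000000, 1.500000) = 0.590000
  k2 = f(0.255000, 1.650450) = 0.371966
  y ← 1.500000 + 0.51·0.371966 = 1.689703
t=0.510000, y=1.689703:
  k1 = f(0.510000, 1.689703) = 0.134333
  k2 = f(0.765000, 1.723958) = -0.216269
  y ← 1.689703 + 0.51·(-0.216269) = 1.579406
y(1.02) ≈ 1.5794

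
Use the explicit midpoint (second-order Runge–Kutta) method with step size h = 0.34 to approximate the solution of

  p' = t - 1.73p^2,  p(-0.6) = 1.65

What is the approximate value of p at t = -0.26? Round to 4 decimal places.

1.1753

Midpoint: k1 = f(t_n, p_n); k2 = f(t_n + h/2, p_n + (h/2)·k1); p_{n+1} = p_n + h·k2.
t=-0.600000, p=1.650000:
  k1 = f(-0.600000, 1.650000) = -5.309925
  k2 = f(-0.430000, 0.747313) = -1.396164
  p ← 1.650000 + 0.34·(-1.396164) = 1.175304
p(-0.26) ≈ 1.1753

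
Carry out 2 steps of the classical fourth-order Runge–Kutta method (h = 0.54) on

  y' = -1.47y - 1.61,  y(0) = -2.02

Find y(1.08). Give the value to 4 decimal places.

RK4: k1 = f(t_n, y_n); k2 = f(t_n + h/2, y_n + (h/2)·k1); k3 = f(t_n + h/2, y_n + (h/2)·k2); k4 = f(t_n + h, y_n + h·k3); y_{n+1} = y_n + (h/6)·(k1 + 2k2 + 2k3 + k4).
t=0.000000, y=-2.020000:
  k1 = f(0.000000, -2.020000) = 1.359400
  k2 = f(0.270000, -1.652962) = 0.819854
  k3 = f(0.270000, -1.798639) = 1.034000
  k4 = f(0.540000, -1.461640) = 0.538611
  y ← -2.020000 + (0.54/6)·(k1 + 2k2 + 2k3 + k4) = -1.515485
t=0.540000, y=-1.515485:
  k1 = f(0.540000, -1.515485) = 0.617763
  k2 = f(0.810000, -1.348689) = 0.372573
  k3 = f(0.810000, -1.414891) = 0.469889
  k4 = f(1.080000, -1.261745) = 0.244765
  y ← -1.515485 + (0.54/6)·(k1 + 2k2 + 2k3 + k4) = -1.286215
y(1.08) ≈ -1.2862

-1.2862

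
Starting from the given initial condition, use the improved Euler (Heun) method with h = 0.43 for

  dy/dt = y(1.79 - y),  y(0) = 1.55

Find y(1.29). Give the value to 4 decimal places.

Heun: k1 = f(t_n, y_n); k2 = f(t_n + h, y_n + h·k1); y_{n+1} = y_n + (h/2)·(k1 + k2).
t=0.000000, y=1.550000:
  k1 = f(0.000000, 1.550000) = 0.372000
  k2 = f(0.430000, 1.709960) = 0.136865
  y ← 1.550000 + (0.43/2)·(0.372000 + 0.136865) = 1.659406
t=0.430000, y=1.659406:
  k1 = f(0.430000, 1.659406) = 0.216708
  k2 = f(0.860000, 1.752591) = 0.065563
  y ← 1.659406 + (0.43/2)·(0.216708 + 0.065563) = 1.720094
t=0.860000, y=1.720094:
  k1 = f(0.860000, 1.720094) = 0.120244
  k2 = f(1.290000, 1.771799) = 0.032248
  y ← 1.720094 + (0.43/2)·(0.120244 + 0.032248) = 1.752880
y(1.29) ≈ 1.7529

1.7529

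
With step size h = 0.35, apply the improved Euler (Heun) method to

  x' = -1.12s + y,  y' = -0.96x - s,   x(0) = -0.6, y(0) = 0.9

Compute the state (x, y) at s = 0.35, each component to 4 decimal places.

Heun on (x,y): k1 = f(s_n, state_n); k2 = f(s_n + h, state_n + h·k1); state_{n+1} = state_n + (h/2)·(k1 + k2).
0.000000: (-0.600000, 0.900000)
  k1 = (0.900000, 0.576000)
  predictor → (-0.285000, 1.101600)
  k2 = (0.709600, -0.076400)
  → (-0.318320, 0.987430)
(x(0.35), y(0.35)) ≈ (-0.3183, 0.9874)

-0.3183, 0.9874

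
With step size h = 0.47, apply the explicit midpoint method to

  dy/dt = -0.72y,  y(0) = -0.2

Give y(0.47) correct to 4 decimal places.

-0.1438

Midpoint: k1 = f(t_n, y_n); k2 = f(t_n + h/2, y_n + (h/2)·k1); y_{n+1} = y_n + h·k2.
t=0.000000, y=-0.200000:
  k1 = f(0.000000, -0.200000) = 0.144000
  k2 = f(0.235000, -0.166160) = 0.119635
  y ← -0.200000 + 0.47·0.119635 = -0.143771
y(0.47) ≈ -0.1438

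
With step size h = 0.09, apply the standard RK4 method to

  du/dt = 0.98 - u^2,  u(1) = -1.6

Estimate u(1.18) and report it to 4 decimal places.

-1.9936

RK4: k1 = f(t_n, u_n); k2 = f(t_n + h/2, u_n + (h/2)·k1); k3 = f(t_n + h/2, u_n + (h/2)·k2); k4 = f(t_n + h, u_n + h·k3); u_{n+1} = u_n + (h/6)·(k1 + 2k2 + 2k3 + k4).
t=1.000000, u=-1.600000:
  k1 = f(1.000000, -1.600000) = -1.580000
  k2 = f(1.045000, -1.671100) = -1.812575
  k3 = f(1.045000, -1.681566) = -1.847664
  k4 = f(1.090000, -1.766290) = -2.139779
  u ← -1.600000 + (0.09/6)·(k1 + 2k2 + 2k3 + k4) = -1.765604
t=1.090000, u=-1.765604:
  k1 = f(1.090000, -1.765604) = -2.137357
  k2 = f(1.135000, -1.861785) = -2.486243
  k3 = f(1.135000, -1.877485) = -2.544949
  k4 = f(1.180000, -1.994649) = -2.998626
  u ← -1.765604 + (0.09/6)·(k1 + 2k2 + 2k3 + k4) = -1.993579
u(1.18) ≈ -1.9936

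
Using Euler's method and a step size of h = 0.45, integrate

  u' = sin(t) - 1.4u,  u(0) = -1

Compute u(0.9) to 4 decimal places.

Euler: u_{n+1} = u_n + h·f(t_n, u_n).
t=0.000000, u=-1.000000: f=1.400000 → u ← -1.000000 + 0.45·1.400000 = -0.370000
t=0.450000, u=-0.370000: f=0.952966 → u ← -0.370000 + 0.45·0.952966 = 0.058834
u(0.9) ≈ 0.0588

0.0588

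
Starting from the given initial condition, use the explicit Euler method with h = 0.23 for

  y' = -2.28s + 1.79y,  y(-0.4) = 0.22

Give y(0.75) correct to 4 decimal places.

1.7673

Euler: y_{n+1} = y_n + h·f(s_n, y_n).
s=-0.400000, y=0.220000: f=1.305800 → y ← 0.220000 + 0.23·1.305800 = 0.520334
s=-0.170000, y=0.520334: f=1.318998 → y ← 0.520334 + 0.23·1.318998 = 0.823704
s=0.060000, y=0.823704: f=1.337629 → y ← 0.823704 + 0.23·1.337629 = 1.131358
s=0.290000, y=1.131358: f=1.363931 → y ← 1.131358 + 0.23·1.363931 = 1.445062
s=0.520000, y=1.445062: f=1.401062 → y ← 1.445062 + 0.23·1.401062 = 1.767307
y(0.75) ≈ 1.7673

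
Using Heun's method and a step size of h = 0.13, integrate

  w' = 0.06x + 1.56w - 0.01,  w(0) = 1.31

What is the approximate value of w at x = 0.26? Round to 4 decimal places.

Heun: k1 = f(x_n, w_n); k2 = f(x_n + h, w_n + h·k1); w_{n+1} = w_n + (h/2)·(k1 + k2).
x=0.000000, w=1.310000:
  k1 = f(0.000000, 1.310000) = 2.033600
  k2 = f(0.130000, 1.574368) = 2.453814
  w ← 1.310000 + (0.13/2)·(2.033600 + 2.453814) = 1.601682
x=0.130000, w=1.601682:
  k1 = f(0.130000, 1.601682) = 2.496424
  k2 = f(0.260000, 1.926217) = 3.010499
  w ← 1.601682 + (0.13/2)·(2.496424 + 3.010499) = 1.959632
w(0.26) ≈ 1.9596

1.9596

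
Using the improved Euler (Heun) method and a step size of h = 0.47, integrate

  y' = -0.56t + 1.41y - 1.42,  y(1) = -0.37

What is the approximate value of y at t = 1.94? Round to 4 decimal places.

-5.2249

Heun: k1 = f(t_n, y_n); k2 = f(t_n + h, y_n + h·k1); y_{n+1} = y_n + (h/2)·(k1 + k2).
t=1.000000, y=-0.370000:
  k1 = f(1.000000, -0.370000) = -2.501700
  k2 = f(1.470000, -1.545799) = -4.422777
  y ← -0.370000 + (0.47/2)·(-2.501700 + (-4.422777)) = -1.997252
t=1.470000, y=-1.997252:
  k1 = f(1.470000, -1.997252) = -5.059325
  k2 = f(1.940000, -4.375135) = -8.675340
  y ← -1.997252 + (0.47/2)·(-5.059325 + (-8.675340)) = -5.224898
y(1.94) ≈ -5.2249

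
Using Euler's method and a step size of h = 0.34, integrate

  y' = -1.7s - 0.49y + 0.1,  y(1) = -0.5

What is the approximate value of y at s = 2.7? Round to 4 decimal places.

-3.8177

Euler: y_{n+1} = y_n + h·f(s_n, y_n).
s=1.000000, y=-0.500000: f=-1.355000 → y ← -0.500000 + 0.34·(-1.355000) = -0.960700
s=1.340000, y=-0.960700: f=-1.707257 → y ← -0.960700 + 0.34·(-1.707257) = -1.541167
s=1.680000, y=-1.541167: f=-2.000828 → y ← -1.541167 + 0.34·(-2.000828) = -2.221449
s=2.020000, y=-2.221449: f=-2.245490 → y ← -2.221449 + 0.34·(-2.245490) = -2.984916
s=2.360000, y=-2.984916: f=-2.449391 → y ← -2.984916 + 0.34·(-2.449391) = -3.817709
y(2.7) ≈ -3.8177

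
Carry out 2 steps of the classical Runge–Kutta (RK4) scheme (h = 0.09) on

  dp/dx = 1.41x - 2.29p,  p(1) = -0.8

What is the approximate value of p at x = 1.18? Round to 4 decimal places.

-0.3018

RK4: k1 = f(x_n, p_n); k2 = f(x_n + h/2, p_n + (h/2)·k1); k3 = f(x_n + h/2, p_n + (h/2)·k2); k4 = f(x_n + h, p_n + h·k3); p_{n+1} = p_n + (h/6)·(k1 + 2k2 + 2k3 + k4).
x=1.000000, p=-0.800000:
  k1 = f(1.000000, -0.800000) = 3.242000
  k2 = f(1.045000, -0.654110) = 2.971362
  k3 = f(1.045000, -0.666289) = 2.999251
  k4 = f(1.090000, -0.530067) = 2.750754
  p ← -0.800000 + (0.09/6)·(k1 + 2k2 + 2k3 + k4) = -0.530990
x=1.090000, p=-0.530990:
  k1 = f(1.090000, -0.530990) = 2.752868
  k2 = f(1.135000, -0.407111) = 2.532635
  k3 = f(1.135000, -0.417022) = 2.555330
  k4 = f(1.180000, -0.301011) = 2.353114
  p ← -0.530990 + (0.09/6)·(k1 + 2k2 + 2k3 + k4) = -0.301762
p(1.18) ≈ -0.3018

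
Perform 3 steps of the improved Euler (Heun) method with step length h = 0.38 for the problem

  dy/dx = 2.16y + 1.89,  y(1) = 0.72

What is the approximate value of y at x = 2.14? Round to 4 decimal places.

15.1467

Heun: k1 = f(x_n, y_n); k2 = f(x_n + h, y_n + h·k1); y_{n+1} = y_n + (h/2)·(k1 + k2).
x=1.000000, y=0.720000:
  k1 = f(1.000000, 0.720000) = 3.445200
  k2 = f(1.380000, 2.029176) = 6.273020
  y ← 0.720000 + (0.38/2)·(3.445200 + 6.273020) = 2.566462
x=1.380000, y=2.566462:
  k1 = f(1.380000, 2.566462) = 7.433558
  k2 = f(1.760000, 5.391214) = 13.535022
  y ← 2.566462 + (0.38/2)·(7.433558 + 13.535022) = 6.550492
x=1.760000, y=6.550492:
  k1 = f(1.760000, 6.550492) = 16.039062
  k2 = f(2.140000, 12.645336) = 29.203925
  y ← 6.550492 + (0.38/2)·(16.039062 + 29.203925) = 15.146659
y(2.14) ≈ 15.1467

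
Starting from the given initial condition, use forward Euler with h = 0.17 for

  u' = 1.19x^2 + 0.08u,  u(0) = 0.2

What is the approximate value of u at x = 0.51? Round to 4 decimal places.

0.2376

Euler: u_{n+1} = u_n + h·f(x_n, u_n).
x=0.000000, u=0.200000: f=0.016000 → u ← 0.200000 + 0.17·0.016000 = 0.202720
x=0.170000, u=0.202720: f=0.050609 → u ← 0.202720 + 0.17·0.050609 = 0.211323
x=0.340000, u=0.211323: f=0.154470 → u ← 0.211323 + 0.17·0.154470 = 0.237583
u(0.51) ≈ 0.2376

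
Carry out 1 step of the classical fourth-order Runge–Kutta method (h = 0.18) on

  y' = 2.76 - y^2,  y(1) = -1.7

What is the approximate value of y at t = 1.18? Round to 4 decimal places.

RK4: k1 = f(t_n, y_n); k2 = f(t_n + h/2, y_n + (h/2)·k1); k3 = f(t_n + h/2, y_n + (h/2)·k2); k4 = f(t_n + h, y_n + h·k3); y_{n+1} = y_n + (h/6)·(k1 + 2k2 + 2k3 + k4).
t=1.000000, y=-1.700000:
  k1 = f(1.000000, -1.700000) = -0.130000
  k2 = f(1.090000, -1.711700) = -0.169917
  k3 = f(1.090000, -1.715293) = -0.182228
  k4 = f(1.180000, -1.732801) = -0.242600
  y ← -1.700000 + (0.18/6)·(k1 + 2k2 + 2k3 + k4) = -1.732307
y(1.18) ≈ -1.7323

-1.7323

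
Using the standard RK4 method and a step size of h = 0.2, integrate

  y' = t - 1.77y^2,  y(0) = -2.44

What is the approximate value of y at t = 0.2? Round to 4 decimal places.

RK4: k1 = f(t_n, y_n); k2 = f(t_n + h/2, y_n + (h/2)·k1); k3 = f(t_n + h/2, y_n + (h/2)·k2); k4 = f(t_n + h, y_n + h·k3); y_{n+1} = y_n + (h/6)·(k1 + 2k2 + 2k3 + k4).
t=0.000000, y=-2.440000:
  k1 = f(0.000000, -2.440000) = -10.537872
  k2 = f(0.100000, -3.493787) = -21.505592
  k3 = f(0.100000, -4.590559) = -37.199623
  k4 = f(0.200000, -9.879925) = -172.574853
  y ← -2.440000 + (0.2/6)·(k1 + 2k2 + 2k3 + k4) = -12.457439
y(0.2) ≈ -12.4574

-12.4574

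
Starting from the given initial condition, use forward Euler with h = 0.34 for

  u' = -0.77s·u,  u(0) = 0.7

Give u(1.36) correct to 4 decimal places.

Euler: u_{n+1} = u_n + h·f(s_n, u_n).
s=0.000000, u=0.700000: f=0.000000 → u ← 0.700000 + 0.34·0.000000 = 0.700000
s=0.340000, u=0.700000: f=-0.183260 → u ← 0.700000 + 0.34·(-0.183260) = 0.637692
s=0.680000, u=0.637692: f=-0.333895 → u ← 0.637692 + 0.34·(-0.333895) = 0.524167
s=1.020000, u=0.524167: f=-0.411681 → u ← 0.524167 + 0.34·(-0.411681) = 0.384196
u(1.36) ≈ 0.3842

0.3842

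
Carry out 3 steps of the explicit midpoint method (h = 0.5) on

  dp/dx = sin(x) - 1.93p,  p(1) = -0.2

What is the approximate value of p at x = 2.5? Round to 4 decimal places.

0.3384

Midpoint: k1 = f(x_n, p_n); k2 = f(x_n + h/2, p_n + (h/2)·k1); p_{n+1} = p_n + h·k2.
x=1.000000, p=-0.200000:
  k1 = f(1.000000, -0.200000) = 1.227471
  k2 = f(1.250000, 0.106868) = 0.742730
  p ← -0.200000 + 0.5·0.742730 = 0.171365
x=1.500000, p=0.171365:
  k1 = f(1.500000, 0.171365) = 0.666761
  k2 = f(1.750000, 0.338055) = 0.331540
  p ← 0.171365 + 0.5·0.331540 = 0.337135
x=2.000000, p=0.337135:
  k1 = f(2.000000, 0.337135) = 0.258627
  k2 = f(2.250000, 0.401792) = 0.002615
  p ← 0.337135 + 0.5·0.002615 = 0.338442
p(2.5) ≈ 0.3384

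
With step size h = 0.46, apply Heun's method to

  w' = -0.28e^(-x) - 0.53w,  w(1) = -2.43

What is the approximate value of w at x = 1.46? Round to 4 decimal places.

-1.9427

Heun: k1 = f(x_n, w_n); k2 = f(x_n + h, w_n + h·k1); w_{n+1} = w_n + (h/2)·(k1 + k2).
x=1.000000, w=-2.430000:
  k1 = f(1.000000, -2.430000) = 1.184894
  k2 = f(1.460000, -1.884949) = 0.933997
  w ← -2.430000 + (0.46/2)·(1.184894 + 0.933997) = -1.942655
w(1.46) ≈ -1.9427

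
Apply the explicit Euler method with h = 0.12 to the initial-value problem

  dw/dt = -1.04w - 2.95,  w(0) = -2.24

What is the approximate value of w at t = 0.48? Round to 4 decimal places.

Euler: w_{n+1} = w_n + h·f(t_n, w_n).
t=0.000000, w=-2.240000: f=-0.620400 → w ← -2.240000 + 0.12·(-0.620400) = -2.314448
t=0.120000, w=-2.314448: f=-0.542974 → w ← -2.314448 + 0.12·(-0.542974) = -2.379605
t=0.240000, w=-2.379605: f=-0.475211 → w ← -2.379605 + 0.12·(-0.475211) = -2.436630
t=0.360000, w=-2.436630: f=-0.415905 → w ← -2.436630 + 0.12·(-0.415905) = -2.486539
w(0.48) ≈ -2.4865

-2.4865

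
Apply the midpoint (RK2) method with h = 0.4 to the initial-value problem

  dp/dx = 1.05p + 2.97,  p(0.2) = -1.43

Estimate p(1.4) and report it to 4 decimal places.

1.9694

Midpoint: k1 = f(x_n, p_n); k2 = f(x_n + h/2, p_n + (h/2)·k1); p_{n+1} = p_n + h·k2.
x=0.200000, p=-1.430000:
  k1 = f(0.200000, -1.430000) = 1.468500
  k2 = f(0.400000, -1.136300) = 1.776885
  p ← -1.430000 + 0.4·1.776885 = -0.719246
x=0.600000, p=-0.719246:
  k1 = f(0.600000, -0.719246) = 2.214792
  k2 = f(0.800000, -0.276288) = 2.679898
  p ← -0.719246 + 0.4·2.679898 = 0.352713
x=1.000000, p=0.352713:
  k1 = f(1.000000, 0.352713) = 3.340349
  k2 = f(1.200000, 1.020783) = 4.041822
  p ← 0.352713 + 0.4·4.041822 = 1.969442
p(1.4) ≈ 1.9694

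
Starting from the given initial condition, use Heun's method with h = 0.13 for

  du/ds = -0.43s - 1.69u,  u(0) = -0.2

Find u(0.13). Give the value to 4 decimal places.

-0.1645

Heun: k1 = f(s_n, u_n); k2 = f(s_n + h, u_n + h·k1); u_{n+1} = u_n + (h/2)·(k1 + k2).
s=0.000000, u=-0.200000:
  k1 = f(0.000000, -0.200000) = 0.338000
  k2 = f(0.130000, -0.156060) = 0.207841
  u ← -0.200000 + (0.13/2)·(0.338000 + 0.207841) = -0.164520
u(0.13) ≈ -0.1645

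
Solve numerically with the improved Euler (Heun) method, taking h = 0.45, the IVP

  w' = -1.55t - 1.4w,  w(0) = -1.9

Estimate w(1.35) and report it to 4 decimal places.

Heun: k1 = f(t_n, w_n); k2 = f(t_n + h, w_n + h·k1); w_{n+1} = w_n + (h/2)·(k1 + k2).
t=0.000000, w=-1.900000:
  k1 = f(0.000000, -1.900000) = 2.660000
  k2 = f(0.450000, -0.703000) = 0.286700
  w ← -1.900000 + (0.45/2)·(2.660000 + 0.286700) = -1.236992
t=0.450000, w=-1.236992:
  k1 = f(0.450000, -1.236992) = 1.034289
  k2 = f(0.900000, -0.771562) = -0.314813
  w ← -1.236992 + (0.45/2)·(1.034289 + (-0.314813)) = -1.075110
t=0.900000, w=-1.075110:
  k1 = f(0.900000, -1.075110) = 0.110154
  k2 = f(1.350000, -1.025541) = -0.656743
  w ← -1.075110 + (0.45/2)·(0.110154 + (-0.656743)) = -1.198093
w(1.35) ≈ -1.1981

-1.1981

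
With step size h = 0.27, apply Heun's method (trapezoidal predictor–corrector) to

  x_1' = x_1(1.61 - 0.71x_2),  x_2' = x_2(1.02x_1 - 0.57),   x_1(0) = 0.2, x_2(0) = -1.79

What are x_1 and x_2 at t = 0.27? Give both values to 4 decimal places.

0.4100, -1.6564

Heun on (x_1,x_2): k1 = f(t_n, state_n); k2 = f(t_n + h, state_n + h·k1); state_{n+1} = state_n + (h/2)·(k1 + k2).
0.000000: (0.200000, -1.790000)
  k1 = (0.576180, 0.655140)
  predictor → (0.355569, -1.613112)
  k2 = (0.979702, 0.334430)
  → (0.410044, -1.656408)
(x_1(0.27), x_2(0.27)) ≈ (0.4100, -1.6564)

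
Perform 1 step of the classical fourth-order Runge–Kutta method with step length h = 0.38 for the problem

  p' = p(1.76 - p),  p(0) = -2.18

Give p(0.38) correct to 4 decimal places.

RK4: k1 = f(s_n, p_n); k2 = f(s_n + h/2, p_n + (h/2)·k1); k3 = f(s_n + h/2, p_n + (h/2)·k2); k4 = f(s_n + h, p_n + h·k3); p_{n+1} = p_n + (h/6)·(k1 + 2k2 + 2k3 + k4).
s=0.000000, p=-2.180000:
  k1 = f(0.000000, -2.180000) = -8.589200
  k2 = f(0.190000, -3.811948) = -21.239976
  k3 = f(0.190000, -6.215595) = -49.573075
  k4 = f(0.380000, -21.017768) = -478.737861
  p ← -2.180000 + (0.38/6)·(k1 + 2k2 + 2k3 + k4) = -42.013700
p(0.38) ≈ -42.0137

-42.0137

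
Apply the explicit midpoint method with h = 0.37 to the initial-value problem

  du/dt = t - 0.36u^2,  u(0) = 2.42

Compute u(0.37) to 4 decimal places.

1.9396

Midpoint: k1 = f(t_n, u_n); k2 = f(t_n + h/2, u_n + (h/2)·k1); u_{n+1} = u_n + h·k2.
t=0.000000, u=2.420000:
  k1 = f(0.000000, 2.420000) = -2.108304
  k2 = f(0.185000, 2.029964) = -1.298471
  u ← 2.420000 + 0.37·(-1.298471) = 1.939566
u(0.37) ≈ 1.9396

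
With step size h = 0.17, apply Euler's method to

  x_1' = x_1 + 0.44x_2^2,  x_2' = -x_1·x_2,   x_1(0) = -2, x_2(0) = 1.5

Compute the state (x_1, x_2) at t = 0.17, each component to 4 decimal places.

-2.1717, 2.0100

Euler on (x_1,x_2): x_1_{n+1} = x_1_n + h·x_1', x_2_{n+1} = x_2_n + h·x_2'.
0.000000: (-2.000000, 1.500000); f=(-1.010000, 3.000000) → (-2.171700, 2.010000)
(x_1(0.17), x_2(0.17)) ≈ (-2.1717, 2.0100)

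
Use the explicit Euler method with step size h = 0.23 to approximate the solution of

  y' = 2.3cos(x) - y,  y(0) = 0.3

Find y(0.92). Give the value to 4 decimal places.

Euler: y_{n+1} = y_n + h·f(x_n, y_n).
x=0.000000, y=0.300000: f=2.000000 → y ← 0.300000 + 0.23·2.000000 = 0.760000
x=0.230000, y=0.760000: f=1.479433 → y ← 0.760000 + 0.23·1.479433 = 1.100270
x=0.460000, y=1.100270: f=0.960651 → y ← 1.100270 + 0.23·0.960651 = 1.321219
x=0.690000, y=1.321219: f=0.452647 → y ← 1.321219 + 0.23·0.452647 = 1.425328
y(0.92) ≈ 1.4253

1.4253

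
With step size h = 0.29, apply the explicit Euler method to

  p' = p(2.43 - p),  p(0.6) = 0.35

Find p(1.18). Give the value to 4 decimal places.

Euler: p_{n+1} = p_n + h·f(x_n, p_n).
x=0.600000, p=0.350000: f=0.728000 → p ← 0.350000 + 0.29·0.728000 = 0.561120
x=0.890000, p=0.561120: f=1.048666 → p ← 0.561120 + 0.29·1.048666 = 0.865233
p(1.18) ≈ 0.8652

0.8652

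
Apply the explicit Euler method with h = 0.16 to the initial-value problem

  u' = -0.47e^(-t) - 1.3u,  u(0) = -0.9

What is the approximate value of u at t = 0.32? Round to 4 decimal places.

Euler: u_{n+1} = u_n + h·f(t_n, u_n).
t=0.000000, u=-0.900000: f=0.700000 → u ← -0.900000 + 0.16·0.700000 = -0.788000
t=0.160000, u=-0.788000: f=0.623892 → u ← -0.788000 + 0.16·0.623892 = -0.688177
u(0.32) ≈ -0.6882

-0.6882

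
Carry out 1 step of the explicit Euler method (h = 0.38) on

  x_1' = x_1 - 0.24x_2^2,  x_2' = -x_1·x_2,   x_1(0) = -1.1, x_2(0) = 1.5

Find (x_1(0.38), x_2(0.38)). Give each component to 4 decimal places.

Euler on (x_1,x_2): x_1_{n+1} = x_1_n + h·x_1', x_2_{n+1} = x_2_n + h·x_2'.
0.000000: (-1.100000, 1.500000); f=(-1.640000, 1.650000) → (-1.723200, 2.127000)
(x_1(0.38), x_2(0.38)) ≈ (-1.7232, 2.1270)

-1.7232, 2.1270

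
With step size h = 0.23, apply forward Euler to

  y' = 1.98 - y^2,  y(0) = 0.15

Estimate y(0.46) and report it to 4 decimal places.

0.9728

Euler: y_{n+1} = y_n + h·f(t_n, y_n).
t=0.000000, y=0.150000: f=1.957500 → y ← 0.150000 + 0.23·1.957500 = 0.600225
t=0.230000, y=0.600225: f=1.619730 → y ← 0.600225 + 0.23·1.619730 = 0.972763
y(0.46) ≈ 0.9728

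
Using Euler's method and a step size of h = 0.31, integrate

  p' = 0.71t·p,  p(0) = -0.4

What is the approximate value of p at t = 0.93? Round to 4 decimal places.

Euler: p_{n+1} = p_n + h·f(t_n, p_n).
t=0.000000, p=-0.400000: f=0.000000 → p ← -0.400000 + 0.31·0.000000 = -0.400000
t=0.310000, p=-0.400000: f=-0.088040 → p ← -0.400000 + 0.31·(-0.088040) = -0.427292
t=0.620000, p=-0.427292: f=-0.188094 → p ← -0.427292 + 0.31·(-0.188094) = -0.485602
p(0.93) ≈ -0.4856

-0.4856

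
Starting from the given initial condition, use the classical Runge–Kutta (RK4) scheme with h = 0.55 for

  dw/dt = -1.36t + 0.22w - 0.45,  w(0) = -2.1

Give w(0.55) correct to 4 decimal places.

RK4: k1 = f(t_n, w_n); k2 = f(t_n + h/2, w_n + (h/2)·k1); k3 = f(t_n + h/2, w_n + (h/2)·k2); k4 = f(t_n + h, w_n + h·k3); w_{n+1} = w_n + (h/6)·(k1 + 2k2 + 2k3 + k4).
t=0.000000, w=-2.100000:
  k1 = f(0.000000, -2.100000) = -0.912000
  k2 = f(0.275000, -2.350800) = -1.341176
  k3 = f(0.275000, -2.468823) = -1.367141
  k4 = f(0.550000, -2.851928) = -1.825424
  w ← -2.100000 + (0.55/6)·(k1 + 2k2 + 2k3 + k4) = -2.847455
w(0.55) ≈ -2.8475

-2.8475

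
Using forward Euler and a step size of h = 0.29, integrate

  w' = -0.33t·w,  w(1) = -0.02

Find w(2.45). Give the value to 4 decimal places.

Euler: w_{n+1} = w_n + h·f(t_n, w_n).
t=1.000000, w=-0.020000: f=0.006600 → w ← -0.020000 + 0.29·0.006600 = -0.018086
t=1.290000, w=-0.018086: f=0.007699 → w ← -0.018086 + 0.29·0.007699 = -0.015853
t=1.580000, w=-0.015853: f=0.008266 → w ← -0.015853 + 0.29·0.008266 = -0.013456
t=1.870000, w=-0.013456: f=0.008304 → w ← -0.013456 + 0.29·0.008304 = -0.011048
t=2.160000, w=-0.011048: f=0.007875 → w ← -0.011048 + 0.29·0.007875 = -0.008764
w(2.45) ≈ -0.0088

-0.0088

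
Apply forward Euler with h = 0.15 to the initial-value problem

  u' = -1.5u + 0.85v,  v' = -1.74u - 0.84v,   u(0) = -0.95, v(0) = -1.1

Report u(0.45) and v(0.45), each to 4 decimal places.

Euler on (u,v): u_{n+1} = u_n + h·u', v_{n+1} = v_n + h·v'.
0.000000: (-0.950000, -1.100000); f=(0.490000, 2.577000) → (-0.876500, -0.713450)
0.150000: (-0.876500, -0.713450); f=(0.708317, 2.124408) → (-0.770252, -0.394789)
0.300000: (-0.770252, -0.394789); f=(0.819808, 1.671862) → (-0.647281, -0.144010)
(u(0.45), v(0.45)) ≈ (-0.6473, -0.1440)

-0.6473, -0.1440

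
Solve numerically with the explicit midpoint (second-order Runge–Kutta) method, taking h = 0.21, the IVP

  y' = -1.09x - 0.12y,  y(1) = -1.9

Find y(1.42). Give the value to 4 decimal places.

Midpoint: k1 = f(x_n, y_n); k2 = f(x_n + h/2, y_n + (h/2)·k1); y_{n+1} = y_n + h·k2.
x=1.000000, y=-1.900000:
  k1 = f(1.000000, -1.900000) = -0.862000
  k2 = f(1.105000, -1.990510) = -0.965589
  y ← -1.900000 + 0.21·(-0.965589) = -2.102774
x=1.210000, y=-2.102774:
  k1 = f(1.210000, -2.102774) = -1.066567
  k2 = f(1.315000, -2.214763) = -1.167578
  y ← -2.102774 + 0.21·(-1.167578) = -2.347965
y(1.42) ≈ -2.3480

-2.3480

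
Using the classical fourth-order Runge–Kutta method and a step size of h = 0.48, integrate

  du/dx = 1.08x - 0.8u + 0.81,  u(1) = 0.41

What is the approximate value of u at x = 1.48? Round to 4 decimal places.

RK4: k1 = f(x_n, u_n); k2 = f(x_n + h/2, u_n + (h/2)·k1); k3 = f(x_n + h/2, u_n + (h/2)·k2); k4 = f(x_n + h, u_n + h·k3); u_{n+1} = u_n + (h/6)·(k1 + 2k2 + 2k3 + k4).
x=1.000000, u=0.410000:
  k1 = f(1.000000, 0.410000) = 1.562000
  k2 = f(1.240000, 0.784880) = 1.521296
  k3 = f(1.240000, 0.775111) = 1.529111
  k4 = f(1.480000, 1.143973) = 1.493221
  u ← 0.410000 + (0.48/6)·(k1 + 2k2 + 2k3 + k4) = 1.142483
u(1.48) ≈ 1.1425

1.1425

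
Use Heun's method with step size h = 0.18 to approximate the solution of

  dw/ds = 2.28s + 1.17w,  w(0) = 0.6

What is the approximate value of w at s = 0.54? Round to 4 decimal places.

Heun: k1 = f(s_n, w_n); k2 = f(s_n + h, w_n + h·k1); w_{n+1} = w_n + (h/2)·(k1 + k2).
s=0.000000, w=0.600000:
  k1 = f(0.000000, 0.600000) = 0.702000
  k2 = f(0.180000, 0.726360) = 1.260241
  w ← 0.600000 + (0.18/2)·(0.702000 + 1.260241) = 0.776602
s=0.180000, w=0.776602:
  k1 = f(0.180000, 0.776602) = 1.319024
  k2 = f(0.360000, 1.014026) = 2.007210
  w ← 0.776602 + (0.18/2)·(1.319024 + 2.007210) = 1.075963
s=0.360000, w=1.075963:
  k1 = f(0.360000, 1.075963) = 2.079676
  k2 = f(0.540000, 1.450305) = 2.928056
  w ← 1.075963 + (0.18/2)·(2.079676 + 2.928056) = 1.526659
w(0.54) ≈ 1.5267

1.5267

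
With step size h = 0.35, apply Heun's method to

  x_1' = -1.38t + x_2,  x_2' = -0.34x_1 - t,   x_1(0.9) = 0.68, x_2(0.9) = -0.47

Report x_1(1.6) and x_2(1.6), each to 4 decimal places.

-1.1484, -1.3271

Heun on (x_1,x_2): k1 = f(t_n, state_n); k2 = f(t_n + h, state_n + h·k1); state_{n+1} = state_n + (h/2)·(k1 + k2).
0.900000: (0.680000, -0.470000)
  k1 = (-1.712000, -1.131200)
  predictor → (0.080800, -0.865920)
  k2 = (-2.590920, -1.277472)
  → (-0.073011, -0.891518)
1.250000: (-0.073011, -0.891518)
  k1 = (-2.616518, -1.225176)
  predictor → (-0.988792, -1.320329)
  k2 = (-3.528329, -1.263811)
  → (-1.148359, -1.327090)
(x_1(1.6), x_2(1.6)) ≈ (-1.1484, -1.3271)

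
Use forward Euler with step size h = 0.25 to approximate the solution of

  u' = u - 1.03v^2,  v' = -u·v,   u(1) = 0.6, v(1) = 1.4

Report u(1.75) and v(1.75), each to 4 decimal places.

Euler on (u,v): u_{n+1} = u_n + h·u', v_{n+1} = v_n + h·v'.
1.000000: (0.600000, 1.400000); f=(-1.418800, -0.840000) → (0.245300, 1.190000)
1.250000: (0.245300, 1.190000); f=(-1.213283, -0.291907) → (-0.058021, 1.117023)
1.500000: (-0.058021, 1.117023); f=(-1.343194, 0.064811) → (-0.393819, 1.133226)
(u(1.75), v(1.75)) ≈ (-0.3938, 1.1332)

-0.3938, 1.1332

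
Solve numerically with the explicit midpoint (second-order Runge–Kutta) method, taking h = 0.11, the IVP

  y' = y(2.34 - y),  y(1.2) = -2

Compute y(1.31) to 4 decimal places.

-3.3128

Midpoint: k1 = f(x_n, y_n); k2 = f(x_n + h/2, y_n + (h/2)·k1); y_{n+1} = y_n + h·k2.
x=1.200000, y=-2.000000:
  k1 = f(1.200000, -2.000000) = -8.680000
  k2 = f(1.255000, -2.477400) = -11.934627
  y ← -2.000000 + 0.11·(-11.934627) = -3.312809
y(1.31) ≈ -3.3128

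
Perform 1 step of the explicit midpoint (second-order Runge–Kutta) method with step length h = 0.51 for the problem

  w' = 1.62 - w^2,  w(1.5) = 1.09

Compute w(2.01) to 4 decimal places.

Midpoint: k1 = f(x_n, w_n); k2 = f(x_n + h/2, w_n + (h/2)·k1); w_{n+1} = w_n + h·k2.
x=1.500000, w=1.090000:
  k1 = f(1.500000, 1.090000) = 0.431900
  k2 = f(1.755000, 1.200135) = 0.179677
  w ← 1.090000 + 0.51·0.179677 = 1.181635
w(2.01) ≈ 1.1816

1.1816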